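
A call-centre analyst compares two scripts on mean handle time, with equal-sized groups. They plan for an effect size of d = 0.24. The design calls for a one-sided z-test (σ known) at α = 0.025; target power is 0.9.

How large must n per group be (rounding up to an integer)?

For power 0.9 need Φ(δ − z_{0.025}) = 0.9, so δ = z_{0.025} + z_{0.10} = 1.960 + 1.282 = 3.242.
δ = d·√(n/2) ⇒ n = 2(δ/d)² = 2 × (3.242 / 0.24)² = 364.84.
Rounding up, n = 365 per group.

n = 365 per group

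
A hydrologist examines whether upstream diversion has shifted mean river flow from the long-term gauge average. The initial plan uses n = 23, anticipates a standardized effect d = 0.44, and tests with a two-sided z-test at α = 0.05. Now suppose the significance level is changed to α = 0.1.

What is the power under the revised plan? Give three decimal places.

δ = d·√n = 0.44 × √23 = 2.1102 (unchanged). New critical value: z_{0.05} = 1.645.
Revised power = Φ(δ − 1.645) + Φ(−δ − 1.645) = Φ(0.465) + Φ(-3.755) = 0.6791 + 0.0001 = 0.6792.

Power ≈ 0.679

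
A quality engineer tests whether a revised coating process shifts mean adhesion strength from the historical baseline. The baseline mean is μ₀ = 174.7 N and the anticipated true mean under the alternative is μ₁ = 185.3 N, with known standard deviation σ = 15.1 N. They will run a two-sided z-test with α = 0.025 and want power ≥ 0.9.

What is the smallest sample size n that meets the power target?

n = 26

Standardized effect: d = |μ₁ − μ₀| / σ = |185.3 − 174.7| / 15.1 = 0.7020
For power 0.9 need Φ(δ − z_{0.0125}) = 0.9, so δ = z_{0.0125} + z_{0.10} = 2.241 + 1.282 = 3.523.
(For δ > 0 the lower-tail rejection region contributes negligibly to power, so the one-term inversion is standard.)
δ = d·√n ⇒ n = (δ/d)² = (3.523 / 0.7020)² = 25.19.
Rounding up, n = 26.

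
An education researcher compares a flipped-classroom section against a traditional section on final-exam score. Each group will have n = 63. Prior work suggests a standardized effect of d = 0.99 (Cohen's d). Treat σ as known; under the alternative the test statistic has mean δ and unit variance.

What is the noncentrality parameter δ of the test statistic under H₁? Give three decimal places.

The noncentrality parameter scales effect size by the design's sample-size factor: δ = d·√(n/2) = 0.99 × √(63/2) = 5.5564

δ ≈ 5.556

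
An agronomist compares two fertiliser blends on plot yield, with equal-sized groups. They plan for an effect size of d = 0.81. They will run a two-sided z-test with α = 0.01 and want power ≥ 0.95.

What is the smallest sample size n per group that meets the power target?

Set Φ(δ − 2.576) = 0.95; then δ − 2.576 = Φ⁻¹(0.95) = 1.645, giving δ = 4.221.
(The Φ(−δ − z_{α/2}) term is vanishingly small for δ > 0 and is dropped in the standard sample-size formula.)
δ = d·√(n/2) ⇒ n = 2(δ/d)² = 2 × (4.221 / 0.81)² = 54.30.
Rounding up, n = 55 per group.

n = 55 per group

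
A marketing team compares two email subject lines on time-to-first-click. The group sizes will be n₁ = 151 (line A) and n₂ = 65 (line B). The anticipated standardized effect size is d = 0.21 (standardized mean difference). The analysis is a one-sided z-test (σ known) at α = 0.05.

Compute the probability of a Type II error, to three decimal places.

β ≈ 0.591

Noncentrality parameter: δ = d / √(1/n₁ + 1/n₂) = 0.21 / √(1/151 + 1/65) = 1.4156
One-sided α = 0.05 → critical value z_{0.05} = 1.645.
Power = P(Z > 1.645 − δ) = Φ(-0.229) = 0.4093.
Type II error: β = 1 − power = 1 − 0.4093 = 0.5907.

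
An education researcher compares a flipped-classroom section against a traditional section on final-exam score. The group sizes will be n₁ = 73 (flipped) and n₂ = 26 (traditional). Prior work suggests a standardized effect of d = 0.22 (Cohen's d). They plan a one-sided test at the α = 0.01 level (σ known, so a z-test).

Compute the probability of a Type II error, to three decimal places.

Noncentrality parameter: δ = d / √(1/n₁ + 1/n₂) = 0.22 / √(1/73 + 1/26) = 0.9633
Critical value for a one-sided test at α = 0.01: z_α = 2.326.
Power = Φ(δ − 2.326) = Φ(-1.363) = 0.0864.
Type II error: β = 1 − power = 1 − 0.0864 = 0.9136.

β ≈ 0.914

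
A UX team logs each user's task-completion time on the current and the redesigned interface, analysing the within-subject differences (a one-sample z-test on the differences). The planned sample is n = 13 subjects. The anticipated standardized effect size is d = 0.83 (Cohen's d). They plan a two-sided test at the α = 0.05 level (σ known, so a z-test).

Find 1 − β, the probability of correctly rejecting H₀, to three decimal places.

Power ≈ 0.849

Noncentrality parameter: δ = d·√n = 0.83 × √13 = 2.9926
Two-sided α = 0.05 → critical value z_{0.025} = 1.960.
Power = Φ(δ − 1.960) + Φ(−δ − 1.960) = Φ(1.033) + Φ(-4.953) = 0.8491 + 0.0000 = 0.8491.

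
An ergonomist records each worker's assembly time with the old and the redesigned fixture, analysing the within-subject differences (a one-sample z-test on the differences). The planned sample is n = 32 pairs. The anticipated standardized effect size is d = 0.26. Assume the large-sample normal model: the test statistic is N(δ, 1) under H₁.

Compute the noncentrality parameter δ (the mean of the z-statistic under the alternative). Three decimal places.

δ ≈ 1.471

The noncentrality parameter scales effect size by the design's sample-size factor: δ = d·√n = 0.26 × √32 = 1.4708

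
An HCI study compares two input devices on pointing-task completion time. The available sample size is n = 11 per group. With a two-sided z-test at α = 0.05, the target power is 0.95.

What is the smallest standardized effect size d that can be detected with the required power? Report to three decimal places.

d ≈ 1.537

Need Φ(δ − 1.960) = 0.95, so δ = 1.960 + 1.645 = 3.605.
(The second rejection-region term Φ(−δ − z_{α/2}) is negligible and dropped.)
δ = d·√(n/2) ⇒ d = δ/√(n/2) = 3.605/√(11/2) = 1.5371.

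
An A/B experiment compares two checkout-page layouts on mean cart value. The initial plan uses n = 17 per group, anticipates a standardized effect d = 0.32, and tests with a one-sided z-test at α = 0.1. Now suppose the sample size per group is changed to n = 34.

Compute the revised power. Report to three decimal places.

Power ≈ 0.515

With n = 34 per group: δ = d·√(n/2) = 0.32 × √(34/2) = 1.3194. Critical value z_{0.1} = 1.282.
Revised power = P(Z > 1.282 − δ) = Φ(0.038) = 0.5151.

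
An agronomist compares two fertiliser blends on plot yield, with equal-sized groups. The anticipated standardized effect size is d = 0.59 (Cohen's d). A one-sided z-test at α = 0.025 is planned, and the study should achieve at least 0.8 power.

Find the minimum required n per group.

Set Φ(δ − 1.960) = 0.8; then δ − 1.960 = Φ⁻¹(0.8) = 0.842, giving δ = 2.802.
δ = d·√(n/2) ⇒ n = 2(δ/d)² = 2 × (2.802 / 0.59)² = 45.10.
Rounding up, n = 46 per group.

n = 46 per group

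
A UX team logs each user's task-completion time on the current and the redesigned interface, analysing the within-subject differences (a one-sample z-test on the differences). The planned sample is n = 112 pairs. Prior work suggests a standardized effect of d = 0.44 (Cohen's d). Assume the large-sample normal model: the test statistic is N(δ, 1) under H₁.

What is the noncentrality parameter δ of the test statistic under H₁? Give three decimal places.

δ ≈ 4.657

The noncentrality parameter scales effect size by the design's sample-size factor: δ = d·√n = 0.44 × √112 = 4.6565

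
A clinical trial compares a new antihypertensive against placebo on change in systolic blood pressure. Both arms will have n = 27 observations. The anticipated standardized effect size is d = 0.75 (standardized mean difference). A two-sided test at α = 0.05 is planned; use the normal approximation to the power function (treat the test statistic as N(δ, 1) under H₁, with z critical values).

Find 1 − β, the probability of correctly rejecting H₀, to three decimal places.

Noncentrality parameter: δ = d·√(n/2) = 0.75 × √(27/2) = 2.7557
Two-sided α = 0.05 → critical value z_{0.025} = 1.960.
Power = Φ(δ − 1.960) + Φ(−δ − 1.960) = Φ(0.796) + Φ(-4.716) = 0.7869 + 0.0000 = 0.7869.

Power ≈ 0.787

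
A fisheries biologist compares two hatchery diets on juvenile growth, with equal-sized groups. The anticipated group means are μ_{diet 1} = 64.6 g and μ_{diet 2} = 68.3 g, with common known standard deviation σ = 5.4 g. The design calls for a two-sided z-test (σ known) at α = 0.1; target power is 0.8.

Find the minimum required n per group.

Standardized effect: d = |μ_{diet 1} − μ_{diet 2}| / σ = |64.6 − 68.3| / 5.4 = 0.6852
For power 0.8 need Φ(δ − z_{0.05}) = 0.8, so δ = z_{0.05} + z_{0.20} = 1.645 + 0.842 = 2.486.
(For δ > 0 the lower-tail rejection region contributes negligibly to power, so the one-term inversion is standard.)
δ = d·√(n/2) ⇒ n = 2(δ/d)² = 2 × (2.486 / 0.6852)² = 26.34.
Round up to the next whole unit.

n = 27 per group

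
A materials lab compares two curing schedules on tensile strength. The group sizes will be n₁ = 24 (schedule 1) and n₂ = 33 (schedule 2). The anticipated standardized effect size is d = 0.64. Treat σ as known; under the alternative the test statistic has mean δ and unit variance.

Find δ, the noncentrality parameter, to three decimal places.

δ = d / √(1/n₁ + 1/n₂) = 0.64 / √(1/24 + 1/33) = 2.3856

δ ≈ 2.386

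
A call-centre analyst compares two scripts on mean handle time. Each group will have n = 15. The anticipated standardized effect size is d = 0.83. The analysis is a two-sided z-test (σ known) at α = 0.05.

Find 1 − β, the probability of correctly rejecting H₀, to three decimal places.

Noncentrality parameter: δ = d·√(n/2) = 0.83 × √(15/2) = 2.2730
Two-sided α = 0.05 → critical value z_{0.025} = 1.960.
Power = Φ(δ − 1.960) + Φ(−δ − 1.960) = Φ(0.313) + Φ(-4.233) = 0.6229 + 0.0000 = 0.6229.

Power ≈ 0.623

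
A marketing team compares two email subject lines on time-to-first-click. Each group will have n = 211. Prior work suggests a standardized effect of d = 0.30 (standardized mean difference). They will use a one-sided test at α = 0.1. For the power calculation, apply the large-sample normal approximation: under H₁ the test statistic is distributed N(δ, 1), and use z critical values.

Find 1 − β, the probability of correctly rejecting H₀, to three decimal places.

Power ≈ 0.964

Noncentrality parameter: δ = d·√(n/2) = 0.30 × √(211/2) = 3.0814
Critical value for a one-sided test at α = 0.1: z_α = 1.282.
Power = Φ(δ − 1.282) = Φ(1.800) = 0.9641.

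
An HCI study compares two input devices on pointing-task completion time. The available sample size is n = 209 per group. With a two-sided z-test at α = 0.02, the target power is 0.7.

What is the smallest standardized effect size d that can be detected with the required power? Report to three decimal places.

Required noncentrality: δ = z_{0.01} + z_{0.30} = 2.326 + 0.524 = 2.851.
(The second rejection-region term Φ(−δ − z_{α/2}) is negligible and dropped.)
δ = d·√(n/2) ⇒ d = δ/√(n/2) = 2.851/√(209/2) = 0.2789.

d ≈ 0.279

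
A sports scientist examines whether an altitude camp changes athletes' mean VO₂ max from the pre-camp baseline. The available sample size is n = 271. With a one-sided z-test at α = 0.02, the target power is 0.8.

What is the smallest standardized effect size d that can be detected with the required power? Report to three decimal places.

d ≈ 0.176

Need Φ(δ − 2.054) = 0.8, so δ = 2.054 + 0.842 = 2.895.
δ = d·√n ⇒ d = δ/√n = 2.895/√271 = 0.1759.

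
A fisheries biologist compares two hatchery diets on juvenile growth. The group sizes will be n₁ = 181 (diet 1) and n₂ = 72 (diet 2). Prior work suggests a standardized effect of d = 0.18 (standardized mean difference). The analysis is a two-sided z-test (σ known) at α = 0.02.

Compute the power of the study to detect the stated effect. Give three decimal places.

Power ≈ 0.151

Noncentrality parameter: δ = d / √(1/n₁ + 1/n₂) = 0.18 / √(1/181 + 1/72) = 1.2919
Critical value for a two-sided test at α = 0.02: z_{α/2} = 2.326.
Power = Φ(δ − 2.326) + Φ(−δ − 2.326) = Φ(-1.034) + Φ(-3.618) = 0.1505 + 0.0001 = 0.1506.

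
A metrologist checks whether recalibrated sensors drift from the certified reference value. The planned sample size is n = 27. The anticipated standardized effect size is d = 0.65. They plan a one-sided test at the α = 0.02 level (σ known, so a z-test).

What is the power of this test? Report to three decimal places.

Power ≈ 0.907

Noncentrality parameter: δ = d·√n = 0.65 × √27 = 3.3775
Critical value for a one-sided test at α = 0.02: z_α = 2.054.
Power = Φ(δ − 2.054) = Φ(1.324) = 0.9072.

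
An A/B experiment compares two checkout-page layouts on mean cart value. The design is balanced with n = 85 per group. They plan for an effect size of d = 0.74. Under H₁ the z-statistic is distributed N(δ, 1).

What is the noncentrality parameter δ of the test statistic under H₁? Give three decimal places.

The noncentrality parameter scales effect size by the design's sample-size factor: δ = d·√(n/2) = 0.74 × √(85/2) = 4.8242

δ ≈ 4.824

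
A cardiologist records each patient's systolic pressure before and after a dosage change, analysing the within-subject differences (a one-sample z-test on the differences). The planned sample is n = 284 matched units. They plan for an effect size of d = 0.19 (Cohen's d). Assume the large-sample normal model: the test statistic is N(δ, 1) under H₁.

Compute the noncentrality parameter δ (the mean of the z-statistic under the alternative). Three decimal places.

δ = d·√n = 0.19 × √284 = 3.2019

δ ≈ 3.202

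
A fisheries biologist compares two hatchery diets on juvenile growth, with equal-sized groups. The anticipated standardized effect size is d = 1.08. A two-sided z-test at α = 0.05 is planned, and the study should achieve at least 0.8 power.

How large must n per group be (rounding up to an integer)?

n = 14 per group

Set Φ(δ − 1.960) = 0.8; then δ − 1.960 = Φ⁻¹(0.8) = 0.842, giving δ = 2.802.
(Ignoring the negligible lower-tail rejection probability gives the usual closed-form inversion.)
δ = d·√(n/2) ⇒ n = 2(δ/d)² = 2 × (2.802 / 1.08)² = 13.46.
Rounding up, n = 14 per group.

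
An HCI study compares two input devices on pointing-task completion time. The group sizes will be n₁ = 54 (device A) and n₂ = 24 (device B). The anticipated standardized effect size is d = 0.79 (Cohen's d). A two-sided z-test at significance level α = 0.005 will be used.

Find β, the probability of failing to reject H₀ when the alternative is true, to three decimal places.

β ≈ 0.340

Noncentrality parameter: δ = d / √(1/n₁ + 1/n₂) = 0.79 / √(1/54 + 1/24) = 3.2202
Critical value for a two-sided test at α = 0.005: z_{α/2} = 2.807.
Power = Φ(δ − 2.807) + Φ(−δ − 2.807) = Φ(0.413) + Φ(-6.027) = 0.6603 + 0.0000 = 0.6603.
Type II error: β = 1 − power = 1 − 0.6603 = 0.3397.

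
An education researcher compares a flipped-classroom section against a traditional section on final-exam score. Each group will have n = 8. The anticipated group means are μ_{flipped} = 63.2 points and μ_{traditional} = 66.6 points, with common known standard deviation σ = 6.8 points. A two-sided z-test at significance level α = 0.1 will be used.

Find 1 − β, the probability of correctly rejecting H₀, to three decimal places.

Power ≈ 0.264

Standardized effect: d = |μ_{flipped} − μ_{traditional}| / σ = |63.2 − 66.6| / 6.8 = 0.5000
Noncentrality parameter: δ = d·√(n/2) = 0.5000 × √(8/2) = 1.0000
Critical value for a two-sided test at α = 0.1: z_{α/2} = 1.645.
Power = Φ(δ − 1.645) + Φ(−δ − 1.645) = Φ(-0.645) + Φ(-2.645) = 0.2595 + 0.0041 = 0.2636.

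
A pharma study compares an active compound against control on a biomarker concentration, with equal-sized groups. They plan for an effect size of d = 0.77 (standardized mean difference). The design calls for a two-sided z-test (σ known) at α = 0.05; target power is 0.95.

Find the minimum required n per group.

Set Φ(δ − 1.960) = 0.95; then δ − 1.960 = Φ⁻¹(0.95) = 1.645, giving δ = 3.605.
(The Φ(−δ − z_{α/2}) term is vanishingly small for δ > 0 and is dropped in the standard sample-size formula.)
δ = d·√(n/2) ⇒ n = 2(δ/d)² = 2 × (3.605 / 0.77)² = 43.83.
Rounding up, n = 44 per group.

n = 44 per group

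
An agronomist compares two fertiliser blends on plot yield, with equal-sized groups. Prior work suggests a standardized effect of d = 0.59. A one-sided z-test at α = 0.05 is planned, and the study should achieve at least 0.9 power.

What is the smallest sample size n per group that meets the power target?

n = 50 per group

For power 0.9 need Φ(δ − z_{0.05}) = 0.9, so δ = z_{0.05} + z_{0.10} = 1.645 + 1.282 = 2.926.
δ = d·√(n/2) ⇒ n = 2(δ/d)² = 2 × (2.926 / 0.59)² = 49.20.
Rounding up, n = 50 per group.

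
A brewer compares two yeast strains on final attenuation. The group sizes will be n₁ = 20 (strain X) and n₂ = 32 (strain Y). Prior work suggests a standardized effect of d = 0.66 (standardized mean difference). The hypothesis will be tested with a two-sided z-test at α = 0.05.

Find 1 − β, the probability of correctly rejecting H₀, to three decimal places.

Power ≈ 0.639

Noncentrality parameter: δ = d / √(1/n₁ + 1/n₂) = 0.66 / √(1/20 + 1/32) = 2.3154
Two-sided α = 0.05 → critical value z_{0.025} = 1.960.
Power = Φ(δ − 1.960) + Φ(−δ − 1.960) = Φ(0.355) + Φ(-4.275) = 0.6389 + 0.0000 = 0.6389.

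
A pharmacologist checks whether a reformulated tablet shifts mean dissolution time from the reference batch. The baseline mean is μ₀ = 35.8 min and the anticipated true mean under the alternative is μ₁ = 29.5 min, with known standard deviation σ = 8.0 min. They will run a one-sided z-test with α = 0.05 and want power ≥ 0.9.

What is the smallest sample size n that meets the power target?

n = 14

Standardized effect: d = |μ₁ − μ₀| / σ = |29.5 − 35.8| / 8.0 = 0.7875
Set Φ(δ − 1.645) = 0.9; then δ − 1.645 = Φ⁻¹(0.9) = 1.282, giving δ = 2.926.
δ = d·√n ⇒ n = (δ/d)² = (2.926 / 0.7875)² = 13.81.
Rounding up, n = 14.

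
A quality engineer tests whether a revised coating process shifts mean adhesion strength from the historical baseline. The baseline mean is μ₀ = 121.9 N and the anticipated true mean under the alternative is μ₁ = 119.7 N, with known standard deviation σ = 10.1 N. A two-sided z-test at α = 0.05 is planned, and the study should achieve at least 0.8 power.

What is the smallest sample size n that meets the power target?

n = 166

Standardized effect: d = |μ₁ − μ₀| / σ = |119.7 − 121.9| / 10.1 = 0.2178
Set Φ(δ − 1.960) = 0.8; then δ − 1.960 = Φ⁻¹(0.8) = 0.842, giving δ = 2.802.
(For δ > 0 the lower-tail rejection region contributes negligibly to power, so the one-term inversion is standard.)
δ = d·√n ⇒ n = (δ/d)² = (2.802 / 0.2178)² = 165.43.
Rounding up, n = 166.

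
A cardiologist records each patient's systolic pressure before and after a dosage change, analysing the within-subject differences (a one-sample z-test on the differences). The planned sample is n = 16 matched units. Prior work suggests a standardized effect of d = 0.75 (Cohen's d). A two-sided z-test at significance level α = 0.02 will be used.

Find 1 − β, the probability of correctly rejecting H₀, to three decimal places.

Power ≈ 0.750

Noncentrality parameter: δ = d·√n = 0.75 × √16 = 3.0000
Two-sided α = 0.02 → critical value z_{0.01} = 2.326.
Power = Φ(δ − 2.326) + Φ(−δ − 2.326) = Φ(0.674) + Φ(-5.326) = 0.7497 + 0.0000 = 0.7497.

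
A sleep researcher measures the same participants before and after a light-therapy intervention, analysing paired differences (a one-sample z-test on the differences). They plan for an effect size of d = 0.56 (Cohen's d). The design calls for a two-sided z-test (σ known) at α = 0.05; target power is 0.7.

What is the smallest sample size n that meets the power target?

n = 20

Set Φ(δ − 1.960) = 0.7; then δ − 1.960 = Φ⁻¹(0.7) = 0.524, giving δ = 2.484.
(The Φ(−δ − z_{α/2}) term is vanishingly small for δ > 0 and is dropped in the standard sample-size formula.)
δ = d·√n ⇒ n = (δ/d)² = (2.484 / 0.56)² = 19.68.
Round up to the next whole unit.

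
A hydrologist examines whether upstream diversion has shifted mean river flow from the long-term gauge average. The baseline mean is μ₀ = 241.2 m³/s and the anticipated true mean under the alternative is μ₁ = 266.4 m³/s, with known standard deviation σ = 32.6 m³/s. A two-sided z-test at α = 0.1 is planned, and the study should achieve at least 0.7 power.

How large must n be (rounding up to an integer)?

n = 8

Standardized effect: d = |μ₁ − μ₀| / σ = |266.4 − 241.2| / 32.6 = 0.7730
Set Φ(δ − 1.645) = 0.7; then δ − 1.645 = Φ⁻¹(0.7) = 0.524, giving δ = 2.169.
(Ignoring the negligible lower-tail rejection probability gives the usual closed-form inversion.)
δ = d·√n ⇒ n = (δ/d)² = (2.169 / 0.7730)² = 7.88.
Round up to the next whole unit.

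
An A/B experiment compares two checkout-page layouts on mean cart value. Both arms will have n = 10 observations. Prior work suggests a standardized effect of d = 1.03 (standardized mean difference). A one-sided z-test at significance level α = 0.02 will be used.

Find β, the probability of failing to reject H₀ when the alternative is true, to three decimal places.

Noncentrality parameter: δ = d·√(n/2) = 1.03 × √(10/2) = 2.3032
One-sided α = 0.02 → critical value z_{0.02} = 2.054.
Power = P(Z > 2.054 − δ) = Φ(0.249) = 0.5985.
Type II error: β = 1 − power = 1 − 0.5985 = 0.4015.

β ≈ 0.402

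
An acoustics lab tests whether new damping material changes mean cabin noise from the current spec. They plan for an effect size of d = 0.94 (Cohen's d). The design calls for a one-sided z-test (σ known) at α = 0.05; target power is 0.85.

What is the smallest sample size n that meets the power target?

For power 0.85 need Φ(δ − z_{0.05}) = 0.85, so δ = z_{0.05} + z_{0.15} = 1.645 + 1.036 = 2.681.
δ = d·√n ⇒ n = (δ/d)² = (2.681 / 0.94)² = 8.14.
Rounding up, n = 9.

n = 9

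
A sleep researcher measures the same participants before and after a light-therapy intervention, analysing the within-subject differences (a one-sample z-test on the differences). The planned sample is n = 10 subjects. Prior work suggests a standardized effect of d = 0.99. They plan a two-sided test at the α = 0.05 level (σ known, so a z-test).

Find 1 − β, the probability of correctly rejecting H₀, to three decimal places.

Power ≈ 0.879

Noncentrality parameter: δ = d·√n = 0.99 × √10 = 3.1307
Critical value for a two-sided test at α = 0.05: z_{α/2} = 1.960.
Power = Φ(δ − 1.960) + Φ(−δ − 1.960) = Φ(1.171) + Φ(-5.091) = 0.8791 + 0.0000 = 0.8791.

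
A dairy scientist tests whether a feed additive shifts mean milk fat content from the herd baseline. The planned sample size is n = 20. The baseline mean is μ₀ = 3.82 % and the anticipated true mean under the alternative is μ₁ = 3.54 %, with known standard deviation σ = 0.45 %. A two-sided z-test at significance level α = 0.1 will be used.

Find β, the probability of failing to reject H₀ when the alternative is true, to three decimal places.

β ≈ 0.128

Standardized effect: d = |μ₁ − μ₀| / σ = |3.54 − 3.82| / 0.45 = 0.6222
Noncentrality parameter: δ = d·√n = 0.6222 × √20 = 2.7827
Critical value for a two-sided test at α = 0.1: z_{α/2} = 1.645.
Power = Φ(δ − 1.645) + Φ(−δ − 1.645) = Φ(1.138) + Φ(-4.428) = 0.8724 + 0.0000 = 0.8724.
Type II error: β = 1 − power = 1 − 0.8724 = 0.1276.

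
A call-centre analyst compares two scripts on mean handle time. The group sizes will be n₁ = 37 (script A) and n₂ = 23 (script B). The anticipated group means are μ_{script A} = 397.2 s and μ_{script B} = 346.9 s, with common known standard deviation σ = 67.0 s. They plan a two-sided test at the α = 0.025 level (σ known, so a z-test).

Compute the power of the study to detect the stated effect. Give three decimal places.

Standardized effect: d = |μ_{script A} − μ_{script B}| / σ = |397.2 − 346.9| / 67.0 = 0.7507
Noncentrality parameter: δ = d / √(1/n₁ + 1/n₂) = 0.7507 / √(1/37 + 1/23) = 2.8274
Two-sided α = 0.025 → critical value z_{0.0125} = 2.241.
Power = Φ(δ − 2.241) + Φ(−δ − 2.241) = Φ(0.586) + Φ(-5.069) = 0.7211 + 0.0000 = 0.7211.

Power ≈ 0.721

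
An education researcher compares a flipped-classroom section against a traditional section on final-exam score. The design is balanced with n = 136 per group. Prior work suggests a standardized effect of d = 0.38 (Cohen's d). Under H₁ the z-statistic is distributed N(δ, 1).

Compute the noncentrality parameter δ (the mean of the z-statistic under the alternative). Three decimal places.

δ ≈ 3.134

The noncentrality parameter scales effect size by the design's sample-size factor: δ = d·√(n/2) = 0.38 × √(136/2) = 3.1336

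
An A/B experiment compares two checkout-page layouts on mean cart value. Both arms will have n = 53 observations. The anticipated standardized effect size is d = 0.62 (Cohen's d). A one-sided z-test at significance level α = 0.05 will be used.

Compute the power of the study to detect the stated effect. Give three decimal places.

Noncentrality parameter: δ = d·√(n/2) = 0.62 × √(53/2) = 3.1916
One-sided α = 0.05 → critical value z_{0.05} = 1.645.
Power = Φ(δ − 1.645) = Φ(1.547) = 0.9390.

Power ≈ 0.939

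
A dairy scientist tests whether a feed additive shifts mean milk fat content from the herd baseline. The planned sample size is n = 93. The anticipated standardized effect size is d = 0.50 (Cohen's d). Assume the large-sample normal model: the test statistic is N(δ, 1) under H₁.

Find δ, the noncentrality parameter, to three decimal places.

δ ≈ 4.822

The noncentrality parameter scales effect size by the design's sample-size factor: δ = d·√n = 0.50 × √93 = 4.8218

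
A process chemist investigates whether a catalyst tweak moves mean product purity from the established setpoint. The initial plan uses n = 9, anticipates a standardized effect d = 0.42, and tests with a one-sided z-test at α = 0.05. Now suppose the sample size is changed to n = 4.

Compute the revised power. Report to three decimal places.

With n = 4: δ = d·√n = 0.42 × √4 = 0.8400. Critical value z_{0.05} = 1.645.
Revised power = Φ(δ − 1.645) = Φ(-0.805) = 0.2105.

Power ≈ 0.210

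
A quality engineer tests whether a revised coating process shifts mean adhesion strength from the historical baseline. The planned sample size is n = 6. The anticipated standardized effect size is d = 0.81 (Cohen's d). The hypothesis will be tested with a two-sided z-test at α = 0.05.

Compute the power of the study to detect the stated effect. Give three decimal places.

Noncentrality parameter: δ = d·√n = 0.81 × √6 = 1.9841
Two-sided α = 0.05 → critical value z_{0.025} = 1.960.
Power = Φ(δ − 1.960) + Φ(−δ − 1.960) = Φ(0.024) + Φ(-3.944) = 0.5096 + 0.0000 = 0.5097.

Power ≈ 0.510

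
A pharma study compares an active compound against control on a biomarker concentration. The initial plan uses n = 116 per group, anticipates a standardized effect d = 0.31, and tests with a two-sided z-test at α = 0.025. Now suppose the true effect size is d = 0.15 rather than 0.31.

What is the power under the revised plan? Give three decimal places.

Power ≈ 0.136

With d = 0.15: δ = d·√(n/2) = 0.15 × √(116/2) = 1.1424. Critical value z_{0.0125} = 2.241.
Revised power = Φ(δ − 2.241) + Φ(−δ − 2.241) = Φ(-1.099) + Φ(-3.384) = 0.1359 + 0.0004 = 0.1362.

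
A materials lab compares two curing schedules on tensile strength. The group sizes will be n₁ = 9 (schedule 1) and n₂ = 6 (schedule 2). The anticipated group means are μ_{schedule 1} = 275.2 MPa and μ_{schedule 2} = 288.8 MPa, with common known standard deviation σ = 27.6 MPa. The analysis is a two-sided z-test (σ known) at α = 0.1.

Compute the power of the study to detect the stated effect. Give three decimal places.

Standardized effect: d = |μ_{schedule 1} − μ_{schedule 2}| / σ = |275.2 − 288.8| / 27.6 = 0.4928
Noncentrality parameter: δ = d / √(1/n₁ + 1/n₂) = 0.4928 / √(1/9 + 1/6) = 0.9349
Critical value for a two-sided test at α = 0.1: z_{α/2} = 1.645.
Power = Φ(δ − 1.645) + Φ(−δ − 1.645) = Φ(-0.710) + Φ(-2.580) = 0.2389 + 0.0049 = 0.2438.

Power ≈ 0.244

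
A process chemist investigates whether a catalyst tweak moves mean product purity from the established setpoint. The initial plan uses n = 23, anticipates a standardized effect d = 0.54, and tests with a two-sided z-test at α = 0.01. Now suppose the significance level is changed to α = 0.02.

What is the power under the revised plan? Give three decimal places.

Power ≈ 0.604

δ = d·√n = 0.54 × √23 = 2.5897 (unchanged). New critical value: z_{0.01} = 2.326.
Revised power = Φ(δ − 2.326) + Φ(−δ − 2.326) = Φ(0.263) + Φ(-4.916) = 0.6039 + 0.0000 = 0.6039.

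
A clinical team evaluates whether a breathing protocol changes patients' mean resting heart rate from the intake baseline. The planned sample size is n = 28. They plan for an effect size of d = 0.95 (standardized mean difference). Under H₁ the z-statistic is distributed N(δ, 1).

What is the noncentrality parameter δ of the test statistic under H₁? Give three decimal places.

δ ≈ 5.027

δ = d·√n = 0.95 × √28 = 5.0269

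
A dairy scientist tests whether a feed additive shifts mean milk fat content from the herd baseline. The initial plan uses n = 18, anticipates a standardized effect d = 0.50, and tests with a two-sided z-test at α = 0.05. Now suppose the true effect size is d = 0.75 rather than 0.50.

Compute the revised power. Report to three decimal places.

With d = 0.75: δ = d·√n = 0.75 × √18 = 3.1820. Critical value z_{0.025} = 1.960.
Revised power = Φ(δ − 1.960) + Φ(−δ − 1.960) = Φ(1.222) + Φ(-5.142) = 0.8891 + 0.0000 = 0.8891.

Power ≈ 0.889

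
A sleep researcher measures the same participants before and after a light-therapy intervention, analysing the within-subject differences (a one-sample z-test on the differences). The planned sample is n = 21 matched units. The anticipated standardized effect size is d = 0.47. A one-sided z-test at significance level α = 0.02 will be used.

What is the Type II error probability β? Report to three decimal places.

Noncentrality parameter: δ = d·√n = 0.47 × √21 = 2.1538
One-sided α = 0.02 → critical value z_{0.02} = 2.054.
Power = P(Z > 2.054 − δ) = Φ(0.100) = 0.5399.
Type II error: β = 1 − power = 1 − 0.5399 = 0.4601.

β ≈ 0.460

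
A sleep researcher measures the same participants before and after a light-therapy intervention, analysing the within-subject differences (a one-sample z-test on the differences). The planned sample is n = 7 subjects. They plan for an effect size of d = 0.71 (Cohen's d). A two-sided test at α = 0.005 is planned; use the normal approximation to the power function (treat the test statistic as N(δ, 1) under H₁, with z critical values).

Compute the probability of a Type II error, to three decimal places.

β ≈ 0.823

Noncentrality parameter: λ = d·√n = 0.71 × √7 = 1.8785
Critical value for a two-sided test at α = 0.005: z_{α/2} = 2.807.
Power = Φ(λ − 2.807) + Φ(−λ − 2.807) = Φ(-0.929) + Φ(-4.686) = 0.1766 + 0.0000 = 0.1766.
Type II error: β = 1 − power = 1 − 0.1766 = 0.8234.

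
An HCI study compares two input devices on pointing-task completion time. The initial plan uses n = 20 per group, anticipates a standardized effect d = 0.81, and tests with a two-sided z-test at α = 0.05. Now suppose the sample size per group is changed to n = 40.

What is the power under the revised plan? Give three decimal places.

With n = 40 per group: δ = d·√(n/2) = 0.81 × √(40/2) = 3.6224. Critical value z_{0.025} = 1.960.
Revised power = Φ(δ − 1.960) + Φ(−δ − 1.960) = Φ(1.662) + Φ(-5.582) = 0.9518 + 0.0000 = 0.9518.

Power ≈ 0.952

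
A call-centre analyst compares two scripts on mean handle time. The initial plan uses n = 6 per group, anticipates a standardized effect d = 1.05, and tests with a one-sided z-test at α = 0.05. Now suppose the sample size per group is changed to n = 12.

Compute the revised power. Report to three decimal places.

With n = 12 per group: δ = d·√(n/2) = 1.05 × √(12/2) = 2.5720. Critical value z_{0.05} = 1.645.
Revised power = P(Z > 1.645 − δ) = Φ(0.927) = 0.8231.

Power ≈ 0.823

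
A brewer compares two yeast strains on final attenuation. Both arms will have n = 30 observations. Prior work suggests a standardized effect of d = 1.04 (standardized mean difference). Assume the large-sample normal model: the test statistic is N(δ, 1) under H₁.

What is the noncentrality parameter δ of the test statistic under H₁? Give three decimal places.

δ ≈ 4.028

The noncentrality parameter scales effect size by the design's sample-size factor: δ = d·√(n/2) = 1.04 × √(30/2) = 4.0279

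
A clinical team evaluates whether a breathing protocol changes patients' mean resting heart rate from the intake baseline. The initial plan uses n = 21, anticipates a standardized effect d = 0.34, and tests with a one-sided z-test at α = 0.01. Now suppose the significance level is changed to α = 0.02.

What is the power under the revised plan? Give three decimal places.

Power ≈ 0.310

δ = d·√n = 0.34 × √21 = 1.5581 (unchanged). New critical value: z_{0.02} = 2.054.
Revised power = P(Z > 2.054 − δ) = Φ(-0.496) = 0.3101.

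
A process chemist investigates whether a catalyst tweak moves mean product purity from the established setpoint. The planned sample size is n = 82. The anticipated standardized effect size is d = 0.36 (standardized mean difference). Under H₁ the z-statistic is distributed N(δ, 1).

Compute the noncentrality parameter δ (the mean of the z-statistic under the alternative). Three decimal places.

δ ≈ 3.260

The noncentrality parameter scales effect size by the design's sample-size factor: δ = d·√n = 0.36 × √82 = 3.2599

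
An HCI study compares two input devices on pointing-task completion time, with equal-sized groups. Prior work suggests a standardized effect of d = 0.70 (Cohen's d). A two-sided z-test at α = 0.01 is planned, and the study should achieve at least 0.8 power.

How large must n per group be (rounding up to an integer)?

Set Φ(δ − 2.576) = 0.8; then δ − 2.576 = Φ⁻¹(0.8) = 0.842, giving δ = 3.417.
(The Φ(−δ − z_{α/2}) term is vanishingly small for δ > 0 and is dropped in the standard sample-size formula.)
δ = d·√(n/2) ⇒ n = 2(δ/d)² = 2 × (3.417 / 0.70)² = 47.67.
Rounding up, n = 48 per group.

n = 48 per group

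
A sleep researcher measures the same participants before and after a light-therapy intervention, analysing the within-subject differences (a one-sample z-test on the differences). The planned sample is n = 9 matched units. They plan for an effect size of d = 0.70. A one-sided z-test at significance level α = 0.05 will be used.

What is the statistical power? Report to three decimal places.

Power ≈ 0.675

Noncentrality parameter: δ = d·√n = 0.70 × √9 = 2.1000
One-sided α = 0.05 → critical value z_{0.05} = 1.645.
Power = Φ(δ − 1.645) = Φ(0.455) = 0.6755.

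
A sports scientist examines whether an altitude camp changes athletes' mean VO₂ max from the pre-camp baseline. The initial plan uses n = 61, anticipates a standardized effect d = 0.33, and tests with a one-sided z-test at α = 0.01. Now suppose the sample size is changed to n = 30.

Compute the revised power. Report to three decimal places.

Power ≈ 0.302

With n = 30: δ = d·√n = 0.33 × √30 = 1.8075. Critical value z_{0.01} = 2.326.
Revised power = Φ(δ − 2.326) = Φ(-0.519) = 0.3019.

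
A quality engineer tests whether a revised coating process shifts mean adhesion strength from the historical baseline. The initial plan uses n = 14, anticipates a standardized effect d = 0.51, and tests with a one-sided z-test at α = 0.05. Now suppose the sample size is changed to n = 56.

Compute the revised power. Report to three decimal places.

Power ≈ 0.985

With n = 56: δ = d·√n = 0.51 × √56 = 3.8165. Critical value z_{0.05} = 1.645.
Revised power = Φ(δ − 1.645) = Φ(2.172) = 0.9851.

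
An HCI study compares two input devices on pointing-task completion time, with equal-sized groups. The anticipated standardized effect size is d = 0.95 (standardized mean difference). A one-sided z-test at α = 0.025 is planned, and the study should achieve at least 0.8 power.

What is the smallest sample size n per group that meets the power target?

n = 18 per group

Set Φ(δ − 1.960) = 0.8; then δ − 1.960 = Φ⁻¹(0.8) = 0.842, giving δ = 2.802.
δ = d·√(n/2) ⇒ n = 2(δ/d)² = 2 × (2.802 / 0.95)² = 17.39.
Round up to the next whole unit.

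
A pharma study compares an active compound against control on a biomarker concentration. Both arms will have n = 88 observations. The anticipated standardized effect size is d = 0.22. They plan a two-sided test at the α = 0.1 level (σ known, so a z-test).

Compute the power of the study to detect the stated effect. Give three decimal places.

Noncentrality parameter: δ = d·√(n/2) = 0.22 × √(88/2) = 1.4593
Critical value for a two-sided test at α = 0.1: z_{α/2} = 1.645.
Power = Φ(δ − 1.645) + Φ(−δ − 1.645) = Φ(-0.186) + Φ(-3.104) = 0.4264 + 0.0010 = 0.4274.

Power ≈ 0.427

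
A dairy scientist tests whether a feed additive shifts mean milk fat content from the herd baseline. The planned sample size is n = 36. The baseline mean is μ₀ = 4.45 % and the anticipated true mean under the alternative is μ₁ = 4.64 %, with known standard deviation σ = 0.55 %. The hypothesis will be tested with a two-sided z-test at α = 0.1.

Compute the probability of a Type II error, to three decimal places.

Standardized effect: d = |μ₁ − μ₀| / σ = |4.64 − 4.45| / 0.55 = 0.3455
Noncentrality parameter: δ = d·√n = 0.3455 × √36 = 2.0727
Two-sided α = 0.1 → critical value z_{0.05} = 1.645.
Power = Φ(δ − 1.645) + Φ(−δ − 1.645) = Φ(0.428) + Φ(-3.718) = 0.6656 + 0.0001 = 0.6657.
Type II error: β = 1 − power = 1 − 0.6657 = 0.3343.

β ≈ 0.334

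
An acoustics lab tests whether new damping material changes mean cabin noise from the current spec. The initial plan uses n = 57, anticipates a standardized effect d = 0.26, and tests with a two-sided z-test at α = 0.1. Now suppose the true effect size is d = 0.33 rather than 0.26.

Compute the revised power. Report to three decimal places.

With d = 0.33: δ = d·√n = 0.33 × √57 = 2.4914. Critical value z_{0.05} = 1.645.
Revised power = Φ(δ − 1.645) + Φ(−δ − 1.645) = Φ(0.847) + Φ(-4.136) = 0.8014 + 0.0000 = 0.8014.

Power ≈ 0.801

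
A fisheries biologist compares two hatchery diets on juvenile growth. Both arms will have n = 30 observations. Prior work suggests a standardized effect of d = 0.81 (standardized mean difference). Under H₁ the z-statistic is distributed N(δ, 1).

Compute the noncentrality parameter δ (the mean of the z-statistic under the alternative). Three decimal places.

δ ≈ 3.137

δ = d·√(n/2) = 0.81 × √(30/2) = 3.1371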